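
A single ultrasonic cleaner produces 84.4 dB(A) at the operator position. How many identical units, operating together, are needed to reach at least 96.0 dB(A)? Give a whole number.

15

The shortfall is 96.0 − 84.4 = 11.6 dB, and N units add 10·log₁₀ N, so need 10·log₁₀ N ≥ 11.6.
N ≥ 10^(11.6/10) = 14.454, so N = 15.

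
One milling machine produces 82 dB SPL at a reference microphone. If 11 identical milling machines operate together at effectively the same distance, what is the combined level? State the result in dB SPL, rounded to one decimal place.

L_total = L₁ + 10·log₁₀ N for N identical incoherent sources.
L_total = 82 + 10·log₁₀(11) = 82 + 10.414 = 92.41 dB SPL.

92.4 dB SPL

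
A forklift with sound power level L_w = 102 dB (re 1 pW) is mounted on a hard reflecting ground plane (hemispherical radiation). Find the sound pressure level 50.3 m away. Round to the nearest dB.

60 dB

Free-field hemispherical radiation: L_p = L_w − 10·log₁₀(2π·r²), r = 50.3 m.
2π·r² = 1.59e+04 m², 10·log₁₀ of that is 42.013 dB.
L_p = 102 − 42.013 = 59.99 dB.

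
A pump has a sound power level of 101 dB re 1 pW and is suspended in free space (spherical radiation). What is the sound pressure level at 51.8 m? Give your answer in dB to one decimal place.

Free-field spherical radiation: L_p = L_w − 10·log₁₀(4π·r²), r = 51.8 m.
4π·r² = 3.372e+04 m², 10·log₁₀ of that is 45.279 dB.
L_p = 101 − 45.279 = 55.72 dB.

55.7 dB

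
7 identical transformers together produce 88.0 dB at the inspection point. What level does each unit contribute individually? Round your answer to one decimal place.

79.5 dB

7 equal contributions raise the level by 10·log₁₀ 7 = 8.451 dB, so each unit alone gives 88.0 − 8.451.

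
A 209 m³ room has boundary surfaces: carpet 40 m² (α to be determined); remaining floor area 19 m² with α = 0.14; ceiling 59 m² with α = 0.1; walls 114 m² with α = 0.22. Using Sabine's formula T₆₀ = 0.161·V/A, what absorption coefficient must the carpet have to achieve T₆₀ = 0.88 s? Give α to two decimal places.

Required total absorption A = 0.161·209/0.88 = 38.24 m².
Absorption from the other surfaces = 19·0.14 + 59·0.1 + 114·0.22 = 33.64 m², so the carpet must supply 4.60 m² over 40 m².
α = 4.60/40 = 0.115.

0.11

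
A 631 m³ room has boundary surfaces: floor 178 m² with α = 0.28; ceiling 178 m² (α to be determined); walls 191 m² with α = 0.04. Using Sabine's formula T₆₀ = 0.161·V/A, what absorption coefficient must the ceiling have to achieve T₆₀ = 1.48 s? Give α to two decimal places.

0.06

From T₆₀ = 0.161·V/A, the target T₆₀ = 1.48 s needs A = 0.161·631/1.48 = 68.64 m².
Absorption from the other surfaces = 178·0.28 + 191·0.04 = 57.48 m², so the ceiling must supply 11.16 m² over 178 m².
α = 11.16/178 = 0.063.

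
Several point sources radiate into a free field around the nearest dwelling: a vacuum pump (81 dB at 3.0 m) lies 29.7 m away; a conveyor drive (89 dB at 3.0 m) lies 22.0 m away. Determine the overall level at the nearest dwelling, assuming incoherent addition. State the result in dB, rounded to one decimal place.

72.1 dB

Apply inverse-square spreading to bring every level to the receiver, then sum 10^(L/10).
vacuum pump: 81 − 20·log₁₀(29.7/3.0) = 81 − 19.91 = 61.09 dB.
conveyor drive: 89 − 20·log₁₀(22.0/3.0) = 89 − 17.31 = 71.69 dB.
Σ 10^(L/10) = 1.606e+07 → L_total = 10·log₁₀(1.606e+07) = 72.06 dB.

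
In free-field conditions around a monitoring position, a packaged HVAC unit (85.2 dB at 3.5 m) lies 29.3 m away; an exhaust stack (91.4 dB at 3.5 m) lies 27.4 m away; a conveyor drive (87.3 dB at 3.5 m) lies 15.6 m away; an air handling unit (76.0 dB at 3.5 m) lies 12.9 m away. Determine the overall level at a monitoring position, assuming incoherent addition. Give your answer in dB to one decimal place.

Apply inverse-square spreading to bring every level to the receiver, then sum 10^(L/10).
packaged HVAC unit: 85.2 − 20·log₁₀(29.3/3.5) = 85.2 − 18.46 = 66.74 dB.
exhaust stack: 91.4 − 20·log₁₀(27.4/3.5) = 91.4 − 17.87 = 73.53 dB.
conveyor drive: 87.3 − 20·log₁₀(15.6/3.5) = 87.3 − 12.98 = 74.32 dB.
air handling unit: 76.0 − 20·log₁₀(12.9/3.5) = 76.0 − 11.33 = 64.67 dB.
Σ 10^(L/10) = 5.721e+07 → L_total = 10·log₁₀(5.721e+07) = 77.57 dB.

77.6 dB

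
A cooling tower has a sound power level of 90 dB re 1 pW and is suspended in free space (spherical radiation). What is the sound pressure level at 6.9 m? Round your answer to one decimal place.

L_p = L_w − 10·log₁₀(4π·r²) with r = 6.9 m.
4π·r² = 598.3 m², 10·log₁₀ of that is 27.769 dB.
L_p = 90 − 27.769 = 62.23 dB.

62.2 dB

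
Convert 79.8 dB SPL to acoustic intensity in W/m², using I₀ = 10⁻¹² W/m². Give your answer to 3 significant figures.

9.55e-05 W/m²

I/I₀ = 10^(79.8/10) = 9.55e+07, so I = 9.55e+07 × 10⁻¹² W/m².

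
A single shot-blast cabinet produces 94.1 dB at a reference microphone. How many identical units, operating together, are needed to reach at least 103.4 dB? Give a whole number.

9

Need L₁ + 10·log₁₀ N ≥ 103.4, i.e. log₁₀ N ≥ 0.93.
N ≥ 10^(9.3/10) = 8.511, so N = 9.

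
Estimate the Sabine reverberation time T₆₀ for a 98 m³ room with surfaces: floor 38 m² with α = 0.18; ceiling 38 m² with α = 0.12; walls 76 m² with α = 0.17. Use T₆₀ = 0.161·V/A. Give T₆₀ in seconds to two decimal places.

0.65 s

A = Σ Sᵢαᵢ = 38·0.18 + 38·0.12 + 76·0.17 = 24.32 m².
T₆₀ = 0.161·V/A = 0.161·98/24.32 = 0.649 s.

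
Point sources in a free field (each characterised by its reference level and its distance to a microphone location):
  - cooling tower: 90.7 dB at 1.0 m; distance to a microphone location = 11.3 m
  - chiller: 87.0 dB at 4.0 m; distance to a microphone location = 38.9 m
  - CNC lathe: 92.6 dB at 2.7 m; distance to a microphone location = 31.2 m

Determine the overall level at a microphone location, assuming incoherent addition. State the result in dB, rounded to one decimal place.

Apply inverse-square spreading to bring every level to the receiver, then sum 10^(L/10).
cooling tower: 90.7 − 20·log₁₀(11.3/1.0) = 90.7 − 21.06 = 69.64 dB.
chiller: 87.0 − 20·log₁₀(38.9/4.0) = 87.0 − 19.76 = 67.24 dB.
CNC lathe: 92.6 − 20·log₁₀(31.2/2.7) = 92.6 − 21.26 = 71.34 dB.
Σ 10^(L/10) = 2.813e+07 → L_total = 10·log₁₀(2.813e+07) = 74.49 dB.

74.5 dB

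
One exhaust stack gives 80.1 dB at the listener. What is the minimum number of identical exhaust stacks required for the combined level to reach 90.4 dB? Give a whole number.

11

N identical sources give L₁ + 10·log₁₀ N, so require 10·log₁₀ N ≥ 90.4 − 80.1 = 10.3 dB.
N ≥ 10^(10.3/10) = 10.715, so N = 11.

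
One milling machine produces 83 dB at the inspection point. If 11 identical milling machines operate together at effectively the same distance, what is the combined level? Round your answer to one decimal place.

L_total = L₁ + 10·log₁₀ N for N identical incoherent sources.
L_total = 83 + 10·log₁₀(11) = 83 + 10.414 = 93.41 dB.

93.4 dB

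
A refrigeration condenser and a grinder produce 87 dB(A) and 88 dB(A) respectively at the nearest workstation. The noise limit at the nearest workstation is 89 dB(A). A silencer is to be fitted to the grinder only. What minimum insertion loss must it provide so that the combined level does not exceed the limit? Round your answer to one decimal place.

3.3 dB

Fixed contribution from the other source: Σ 10^(L/10) = 10^(87/10) = 5.012e+08 (87.00 dB(A)).
To meet 89 dB(A) overall, the treated grinder may contribute at most 10^(89/10) − 5.012e+08 = 2.931e+08, i.e. 84.67 dB(A).
Required insertion loss = 88 − 84.67 = 3.33 dB.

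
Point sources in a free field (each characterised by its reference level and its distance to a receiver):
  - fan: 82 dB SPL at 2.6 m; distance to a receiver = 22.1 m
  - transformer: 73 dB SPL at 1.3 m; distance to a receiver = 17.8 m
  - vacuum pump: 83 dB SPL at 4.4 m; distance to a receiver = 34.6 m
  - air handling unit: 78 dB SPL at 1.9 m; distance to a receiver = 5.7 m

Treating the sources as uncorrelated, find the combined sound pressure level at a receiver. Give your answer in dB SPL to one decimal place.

Propagate each source to the receiver with L = L_ref − 20·log₁₀(r/r_ref), then add intensities.
fan: 82 − 20·log₁₀(22.1/2.6) = 82 − 18.59 = 63.41 dB SPL.
transformer: 73 − 20·log₁₀(17.8/1.3) = 73 − 22.73 = 50.27 dB SPL.
vacuum pump: 83 − 20·log₁₀(34.6/4.4) = 83 − 17.91 = 65.09 dB SPL.
air handling unit: 78 − 20·log₁₀(5.7/1.9) = 78 − 9.54 = 68.46 dB SPL.
Σ 10^(L/10) = 1.254e+07 → L_total = 10·log₁₀(1.254e+07) = 70.98 dB SPL.

71.0 dB SPL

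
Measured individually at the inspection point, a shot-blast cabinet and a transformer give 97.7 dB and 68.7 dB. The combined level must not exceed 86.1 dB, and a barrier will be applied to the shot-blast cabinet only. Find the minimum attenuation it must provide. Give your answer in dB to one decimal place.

Everything except the shot-blast cabinet sums to 10^(68.7/10) = 7.413e+06 in linear terms, 68.70 dB.
The limit corresponds to 10^(86.1/10) = 4.074e+08; subtracting the fixed part leaves 4.000e+08 for the shot-blast cabinet, i.e. 86.02 dB.
Required insertion loss = 97.7 − 86.02 = 11.68 dB.

11.7 dB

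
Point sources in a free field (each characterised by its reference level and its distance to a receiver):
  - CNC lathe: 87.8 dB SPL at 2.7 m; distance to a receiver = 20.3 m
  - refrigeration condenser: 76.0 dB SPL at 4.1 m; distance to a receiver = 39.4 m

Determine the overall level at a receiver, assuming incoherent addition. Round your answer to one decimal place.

Apply inverse-square spreading to bring every level to the receiver, then sum 10^(L/10).
CNC lathe: 87.8 − 20·log₁₀(20.3/2.7) = 87.8 − 17.52 = 70.28 dB SPL.
refrigeration condenser: 76.0 − 20·log₁₀(39.4/4.1) = 76.0 − 19.65 = 56.35 dB SPL.
Σ 10^(L/10) = 1.109e+07 → L_total = 10·log₁₀(1.109e+07) = 70.45 dB SPL.

70.4 dB SPL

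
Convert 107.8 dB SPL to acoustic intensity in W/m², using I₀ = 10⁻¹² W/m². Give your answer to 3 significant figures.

I = I₀·10^(L/10) = 10⁻¹² × 10^(107.8/10) = 10^(-1.220).

0.0603 W/m²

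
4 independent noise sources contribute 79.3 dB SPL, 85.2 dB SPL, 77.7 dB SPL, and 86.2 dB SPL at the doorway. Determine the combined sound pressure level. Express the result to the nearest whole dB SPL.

Incoherent sources combine by intensity addition: L_total = 10·log₁₀(Σ 10^(L_i/10)).
Σ 10^(L/10) = 10^(79.3/10) + 10^(85.2/10) + 10^(77.7/10) + 10^(86.2/10) = 8.920e+08.
L_total = 10·log₁₀(8.920e+08) = 89.50 dB SPL.

90 dB SPL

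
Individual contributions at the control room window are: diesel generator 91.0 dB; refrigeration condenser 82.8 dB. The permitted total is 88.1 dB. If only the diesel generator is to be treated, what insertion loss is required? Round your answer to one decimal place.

The untreated sources together contribute 10^(82.8/10) = 1.905e+08, i.e. 82.80 dB.
To meet 88.1 dB overall, the treated diesel generator may contribute at most 10^(88.1/10) − 1.905e+08 = 4.551e+08, i.e. 86.58 dB.
Required insertion loss = 91.0 − 86.58 = 4.42 dB.

4.4 dB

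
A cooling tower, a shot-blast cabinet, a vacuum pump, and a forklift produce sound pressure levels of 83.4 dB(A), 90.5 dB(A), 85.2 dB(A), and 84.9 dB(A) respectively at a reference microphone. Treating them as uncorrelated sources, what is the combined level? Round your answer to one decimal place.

93.0 dB(A)

For uncorrelated sources the intensities add, so convert each level to linear form, sum, and take 10·log₁₀ of the total.
Σ 10^(L/10) = 10^(83.4/10) + 10^(90.5/10) + 10^(85.2/10) + 10^(84.9/10) = 1.981e+09.
L_total = 10·log₁₀(1.981e+09) = 92.97 dB(A).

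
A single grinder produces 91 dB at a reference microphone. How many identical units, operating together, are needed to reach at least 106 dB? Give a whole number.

The shortfall is 106 − 91 = 15.0 dB, and N units add 10·log₁₀ N, so need 10·log₁₀ N ≥ 15.0.
N ≥ 10^(15.0/10) = 31.623, so N = 32.

32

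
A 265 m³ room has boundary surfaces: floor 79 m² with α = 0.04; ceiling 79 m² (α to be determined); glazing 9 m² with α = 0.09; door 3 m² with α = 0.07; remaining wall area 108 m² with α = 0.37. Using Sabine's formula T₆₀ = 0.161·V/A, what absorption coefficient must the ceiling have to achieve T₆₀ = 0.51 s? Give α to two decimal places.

From T₆₀ = 0.161·V/A, the target T₆₀ = 0.51 s needs A = 0.161·265/0.51 = 83.66 m².
Absorption from the other surfaces = 79·0.04 + 9·0.09 + 3·0.07 + 108·0.37 = 44.14 m², so the ceiling must supply 39.52 m² over 79 m².
α = 39.52/79 = 0.500.

0.50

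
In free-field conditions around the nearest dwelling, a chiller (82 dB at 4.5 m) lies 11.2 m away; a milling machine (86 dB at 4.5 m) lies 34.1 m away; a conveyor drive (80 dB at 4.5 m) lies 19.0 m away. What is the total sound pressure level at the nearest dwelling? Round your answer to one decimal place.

75.8 dB

Apply inverse-square spreading to bring every level to the receiver, then sum 10^(L/10).
chiller: 82 − 20·log₁₀(11.2/4.5) = 82 − 7.92 = 74.08 dB.
milling machine: 86 − 20·log₁₀(34.1/4.5) = 86 − 17.59 = 68.41 dB.
conveyor drive: 80 − 20·log₁₀(19.0/4.5) = 80 − 12.51 = 67.49 dB.
Σ 10^(L/10) = 3.813e+07 → L_total = 10·log₁₀(3.813e+07) = 75.81 dB.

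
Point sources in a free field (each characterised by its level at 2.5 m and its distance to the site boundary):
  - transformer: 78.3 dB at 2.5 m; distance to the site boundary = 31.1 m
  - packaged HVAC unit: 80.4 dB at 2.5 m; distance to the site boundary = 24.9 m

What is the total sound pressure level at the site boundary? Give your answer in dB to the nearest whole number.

First find each source's level at the receiver (point-source: −20·log₁₀(r/r_ref)), then combine on an intensity basis.
transformer: 78.3 − 20·log₁₀(31.1/2.5) = 78.3 − 21.90 = 56.40 dB.
packaged HVAC unit: 80.4 − 20·log₁₀(24.9/2.5) = 80.4 − 19.97 = 60.43 dB.
Σ 10^(L/10) = 1.542e+06 → L_total = 10·log₁₀(1.542e+06) = 61.88 dB.

62 dB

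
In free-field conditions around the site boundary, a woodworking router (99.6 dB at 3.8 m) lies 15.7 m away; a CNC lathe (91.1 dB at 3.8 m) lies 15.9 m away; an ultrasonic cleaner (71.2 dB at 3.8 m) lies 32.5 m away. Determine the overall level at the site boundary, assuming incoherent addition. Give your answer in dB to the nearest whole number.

First find each source's level at the receiver (point-source: −20·log₁₀(r/r_ref)), then combine on an intensity basis.
woodworking router: 99.6 − 20·log₁₀(15.7/3.8) = 99.6 − 12.32 = 87.28 dB.
CNC lathe: 91.1 − 20·log₁₀(15.9/3.8) = 91.1 − 12.43 = 78.67 dB.
ultrasonic cleaner: 71.2 − 20·log₁₀(32.5/3.8) = 71.2 − 18.64 = 52.56 dB.
Σ 10^(L/10) = 6.080e+08 → L_total = 10·log₁₀(6.080e+08) = 87.84 dB.

88 dB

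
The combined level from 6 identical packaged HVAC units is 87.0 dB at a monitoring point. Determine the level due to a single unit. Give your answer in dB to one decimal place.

For N identical incoherent sources L_total = L₁ + 10·log₁₀ N, so L₁ = 87.0 − 10·log₁₀(6) = 87.0 − 7.782.

79.2 dB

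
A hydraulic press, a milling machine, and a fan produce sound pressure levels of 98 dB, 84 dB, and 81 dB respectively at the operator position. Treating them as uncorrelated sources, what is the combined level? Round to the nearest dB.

98 dB

For uncorrelated sources the intensities add, so convert each level to linear form, sum, and take 10·log₁₀ of the total.
Σ 10^(L/10) = 10^(98/10) + 10^(84/10) + 10^(81/10) = 6.687e+09.
L_total = 10·log₁₀(6.687e+09) = 98.25 dB.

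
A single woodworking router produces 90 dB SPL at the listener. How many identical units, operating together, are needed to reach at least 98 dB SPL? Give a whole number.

7

The shortfall is 98 − 90 = 8.0 dB, and N units add 10·log₁₀ N, so need 10·log₁₀ N ≥ 8.0.
N ≥ 10^(8.0/10) = 6.310, so N = 7.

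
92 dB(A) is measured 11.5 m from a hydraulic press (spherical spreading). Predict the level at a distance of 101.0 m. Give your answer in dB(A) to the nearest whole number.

Point-source attenuation: ΔL = 20·log₁₀(r₂/r₁) = 20·log₁₀(101.0/11.5) = 18.872 dB.
L₂ = 92 − 20·log₁₀(101.0/11.5) = 92 − 18.872 = 73.13 dB(A).

73 dB(A)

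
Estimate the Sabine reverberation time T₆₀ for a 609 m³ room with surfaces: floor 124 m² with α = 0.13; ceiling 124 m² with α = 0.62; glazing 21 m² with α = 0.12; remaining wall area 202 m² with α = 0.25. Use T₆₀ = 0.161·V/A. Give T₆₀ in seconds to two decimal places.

Total absorption A = 124·0.13 + 124·0.62 + 21·0.12 + 202·0.25 = 146.02 m² sabins.
T₆₀ = 0.161 × 609 / 146.02 = 0.671 s.

0.67 s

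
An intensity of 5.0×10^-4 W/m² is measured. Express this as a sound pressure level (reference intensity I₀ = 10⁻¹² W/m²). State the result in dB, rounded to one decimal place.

I/I₀ = 5.0×10^-4/10⁻¹² = 5.0×10^8, and L = 10·log₁₀(I/I₀).
L = 10·(0.6990 + 8) = 86.99 dB.

87.0 dB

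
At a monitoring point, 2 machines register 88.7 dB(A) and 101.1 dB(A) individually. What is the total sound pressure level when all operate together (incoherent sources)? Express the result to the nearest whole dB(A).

101 dB(A)

Incoherent sources combine by intensity addition: L_total = 10·log₁₀(Σ 10^(L_i/10)).
Σ 10^(L/10) = 10^(88.7/10) + 10^(101.1/10) = 1.362e+10.
L_total = 10·log₁₀(1.362e+10) = 101.34 dB(A).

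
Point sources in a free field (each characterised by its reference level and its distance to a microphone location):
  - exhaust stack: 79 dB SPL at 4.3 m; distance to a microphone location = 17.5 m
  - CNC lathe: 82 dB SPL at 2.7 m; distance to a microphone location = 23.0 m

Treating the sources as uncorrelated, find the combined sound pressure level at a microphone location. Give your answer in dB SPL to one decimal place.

68.4 dB SPL

First find each source's level at the receiver (point-source: −20·log₁₀(r/r_ref)), then combine on an intensity basis.
exhaust stack: 79 − 20·log₁₀(17.5/4.3) = 79 − 12.19 = 66.81 dB SPL.
CNC lathe: 82 − 20·log₁₀(23.0/2.7) = 82 − 18.61 = 63.39 dB SPL.
Σ 10^(L/10) = 6.980e+06 → L_total = 10·log₁₀(6.980e+06) = 68.44 dB SPL.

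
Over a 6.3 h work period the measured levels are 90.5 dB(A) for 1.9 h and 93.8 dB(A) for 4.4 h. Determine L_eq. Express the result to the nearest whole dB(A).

L_eq = 10·log₁₀[(1/T)·Σ tᵢ·10^(Lᵢ/10)] with T = 6.3 h.
Σ tᵢ·10^(Lᵢ/10) = 1.9·10^(90.5/10) + 4.4·10^(93.8/10) = 1.269e+10.
L_eq = 10·log₁₀(1.269e+10/6.3) = 93.04 dB(A).

93 dB(A)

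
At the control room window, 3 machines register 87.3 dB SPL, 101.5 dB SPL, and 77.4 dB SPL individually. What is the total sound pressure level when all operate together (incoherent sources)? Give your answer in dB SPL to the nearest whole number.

102 dB SPL

For uncorrelated sources the intensities add, so convert each level to linear form, sum, and take 10·log₁₀ of the total.
Σ 10^(L/10) = 10^(87.3/10) + 10^(101.5/10) + 10^(77.4/10) = 1.472e+10.
L_total = 10·log₁₀(1.472e+10) = 101.68 dB SPL.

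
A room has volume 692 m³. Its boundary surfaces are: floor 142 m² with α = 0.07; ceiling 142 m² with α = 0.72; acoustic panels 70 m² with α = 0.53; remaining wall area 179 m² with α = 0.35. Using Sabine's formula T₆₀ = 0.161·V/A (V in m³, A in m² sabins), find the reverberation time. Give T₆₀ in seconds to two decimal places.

A = Σ Sᵢαᵢ = 142·0.07 + 142·0.72 + 70·0.53 + 179·0.35 = 211.93 m².
T₆₀ = 0.161 × 692 / 211.93 = 0.526 s.

0.53 s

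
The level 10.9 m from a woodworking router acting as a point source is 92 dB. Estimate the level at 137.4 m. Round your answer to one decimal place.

70.0 dB

Point-source attenuation: ΔL = 20·log₁₀(r₂/r₁) = 20·log₁₀(137.4/10.9) = 22.011 dB.
L₂ = 92 − 20·log₁₀(137.4/10.9) = 92 − 22.011 = 69.99 dB.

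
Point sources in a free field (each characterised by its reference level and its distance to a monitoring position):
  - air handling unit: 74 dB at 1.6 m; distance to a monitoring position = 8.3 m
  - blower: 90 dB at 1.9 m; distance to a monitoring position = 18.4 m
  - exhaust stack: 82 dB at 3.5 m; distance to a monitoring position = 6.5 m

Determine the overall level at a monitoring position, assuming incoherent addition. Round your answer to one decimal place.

First find each source's level at the receiver (point-source: −20·log₁₀(r/r_ref)), then combine on an intensity basis.
air handling unit: 74 − 20·log₁₀(8.3/1.6) = 74 − 14.30 = 59.70 dB.
blower: 90 − 20·log₁₀(18.4/1.9) = 90 − 19.72 = 70.28 dB.
exhaust stack: 82 − 20·log₁₀(6.5/3.5) = 82 − 5.38 = 76.62 dB.
Σ 10^(L/10) = 5.755e+07 → L_total = 10·log₁₀(5.755e+07) = 77.60 dB.

77.6 dB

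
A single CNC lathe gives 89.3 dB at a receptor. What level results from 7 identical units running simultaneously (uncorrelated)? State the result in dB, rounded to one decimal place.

97.8 dB

With 7 equal, uncorrelated contributions the intensity is 7× that of one unit, giving a rise of 10·log₁₀ 7.
L_total = 89.3 + 10·log₁₀(7) = 89.3 + 8.451 = 97.75 dB.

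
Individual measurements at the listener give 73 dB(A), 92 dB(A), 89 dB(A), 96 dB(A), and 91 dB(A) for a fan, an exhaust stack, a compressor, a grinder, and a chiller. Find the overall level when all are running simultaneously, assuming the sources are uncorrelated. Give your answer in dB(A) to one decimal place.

For uncorrelated sources the intensities add, so convert each level to linear form, sum, and take 10·log₁₀ of the total.
Σ 10^(L/10) = 10^(73/10) + 10^(92/10) + 10^(89/10) + 10^(96/10) + 10^(91/10) = 7.639e+09.
L_total = 10·log₁₀(7.639e+09) = 98.83 dB(A).

98.8 dB(A)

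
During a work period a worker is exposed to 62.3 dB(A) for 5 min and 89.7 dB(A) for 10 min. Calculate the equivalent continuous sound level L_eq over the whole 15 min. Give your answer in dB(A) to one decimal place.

87.9 dB(A)

L_eq = 10·log₁₀[(1/T)·Σ tᵢ·10^(Lᵢ/10)] with T = 15 min.
Σ tᵢ·10^(Lᵢ/10) = 5·10^(62.3/10) + 10·10^(89.7/10) = 9.341e+09.
L_eq = 10·log₁₀(9.341e+09/15) = 87.94 dB(A).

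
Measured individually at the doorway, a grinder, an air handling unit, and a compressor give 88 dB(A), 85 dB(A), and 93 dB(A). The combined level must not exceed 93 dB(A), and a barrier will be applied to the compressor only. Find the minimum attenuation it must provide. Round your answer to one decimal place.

Everything except the compressor sums to 10^(88/10) + 10^(85/10) = 9.472e+08 in linear terms, 89.76 dB(A).
To meet 93 dB(A) overall, the treated compressor may contribute at most 10^(93/10) − 9.472e+08 = 1.048e+09, i.e. 90.20 dB(A).
Required insertion loss = 93 − 90.20 = 2.80 dB.

2.8 dB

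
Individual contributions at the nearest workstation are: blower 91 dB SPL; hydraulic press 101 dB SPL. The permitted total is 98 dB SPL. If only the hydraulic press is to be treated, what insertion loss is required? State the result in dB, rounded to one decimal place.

Fixed contribution from the other source: Σ 10^(L/10) = 10^(91/10) = 1.259e+09 (91.00 dB SPL).
The limit corresponds to 10^(98/10) = 6.310e+09; subtracting the fixed part leaves 5.051e+09 for the hydraulic press, i.e. 97.03 dB SPL.
Required insertion loss = 101 − 97.03 = 3.97 dB.

4.0 dB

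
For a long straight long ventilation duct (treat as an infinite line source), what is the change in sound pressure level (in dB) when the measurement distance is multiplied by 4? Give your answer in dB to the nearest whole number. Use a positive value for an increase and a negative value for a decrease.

-6 dB

A line source loses 3 dB per doubling of distance; generally ΔL = −10·log₁₀(r₂/r₁).
ΔL = −10·log₁₀(4) = -6.02 dB.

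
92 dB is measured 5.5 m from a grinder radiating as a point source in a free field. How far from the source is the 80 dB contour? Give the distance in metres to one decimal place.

Point-source spreading drops the level by 20·log₁₀(r₂/r₁); inverting, r₂/r₁ = 10^(ΔL/20).
r₂ = 5.5·10^((92−80)/20) = 5.5·10^(12.0/20) = 21.90 m.

21.9 m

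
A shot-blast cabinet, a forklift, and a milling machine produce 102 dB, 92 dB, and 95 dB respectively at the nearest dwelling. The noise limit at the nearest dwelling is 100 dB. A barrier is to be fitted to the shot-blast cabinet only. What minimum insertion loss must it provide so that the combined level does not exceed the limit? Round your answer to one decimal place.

4.8 dB

The untreated sources together contribute 10^(92/10) + 10^(95/10) = 4.747e+09, i.e. 96.76 dB.
The limit corresponds to 10^(100/10) = 1.000e+10; subtracting the fixed part leaves 5.253e+09 for the shot-blast cabinet, i.e. 97.20 dB.
Required insertion loss = 102 − 97.20 = 4.80 dB.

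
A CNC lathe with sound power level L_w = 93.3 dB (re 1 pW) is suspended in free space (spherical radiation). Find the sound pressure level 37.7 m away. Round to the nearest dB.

L_p = L_w − 10·log₁₀(4π·r²) with r = 37.7 m.
4π·r² = 1.786e+04 m², 10·log₁₀ of that is 42.519 dB.
L_p = 93.3 − 42.519 = 50.78 dB.

51 dB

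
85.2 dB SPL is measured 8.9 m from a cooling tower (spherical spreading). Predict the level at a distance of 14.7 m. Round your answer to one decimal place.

80.8 dB SPL

For a point source, L₂ = L₁ − 20·log₁₀(r₂/r₁).
L₂ = 85.2 − 20·log₁₀(14.7/8.9) = 85.2 − 4.359 = 80.84 dB SPL.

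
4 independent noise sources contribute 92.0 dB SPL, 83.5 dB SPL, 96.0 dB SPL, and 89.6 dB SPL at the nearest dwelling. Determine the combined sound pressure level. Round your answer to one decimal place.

Incoherent sources combine by intensity addition: L_total = 10·log₁₀(Σ 10^(L_i/10)).
Σ 10^(L/10) = 10^(92.0/10) + 10^(83.5/10) + 10^(96.0/10) + 10^(89.6/10) = 6.702e+09.
L_total = 10·log₁₀(6.702e+09) = 98.26 dB SPL.

98.3 dB SPL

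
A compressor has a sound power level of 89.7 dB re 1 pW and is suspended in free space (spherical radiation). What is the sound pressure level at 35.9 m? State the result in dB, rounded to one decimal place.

47.6 dB

Free-field spherical radiation: L_p = L_w − 10·log₁₀(4π·r²), r = 35.9 m.
4π·r² = 1.62e+04 m², 10·log₁₀ of that is 42.094 dB.
L_p = 89.7 − 42.094 = 47.61 dB.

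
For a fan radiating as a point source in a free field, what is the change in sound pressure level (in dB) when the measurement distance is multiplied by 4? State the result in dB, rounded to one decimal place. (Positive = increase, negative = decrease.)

Point-source spreading: ΔL = −20·log₁₀(r₂/r₁).
ΔL = −20·log₁₀(4) = -12.04 dB.

-12.0 dB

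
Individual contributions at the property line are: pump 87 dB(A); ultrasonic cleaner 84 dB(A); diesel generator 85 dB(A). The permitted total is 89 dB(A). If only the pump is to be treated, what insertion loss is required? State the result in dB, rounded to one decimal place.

Fixed contribution from the other sources: Σ 10^(L/10) = 10^(84/10) + 10^(85/10) = 5.674e+08 (87.54 dB(A)).
The limit corresponds to 10^(89/10) = 7.943e+08; subtracting the fixed part leaves 2.269e+08 for the pump, i.e. 83.56 dB(A).
Required insertion loss = 87 − 83.56 = 3.44 dB.

3.4 dB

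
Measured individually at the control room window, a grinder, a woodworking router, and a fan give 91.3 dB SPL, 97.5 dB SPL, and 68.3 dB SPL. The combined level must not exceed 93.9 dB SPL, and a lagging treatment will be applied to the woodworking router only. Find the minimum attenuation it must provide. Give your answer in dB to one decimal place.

The untreated sources together contribute 10^(91.3/10) + 10^(68.3/10) = 1.356e+09, i.e. 91.32 dB SPL.
The limit corresponds to 10^(93.9/10) = 2.455e+09; subtracting the fixed part leaves 1.099e+09 for the woodworking router, i.e. 90.41 dB SPL.
Required insertion loss = 97.5 − 90.41 = 7.09 dB.

7.1 dB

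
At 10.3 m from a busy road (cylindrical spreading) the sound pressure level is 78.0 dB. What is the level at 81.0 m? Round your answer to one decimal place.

Cylindrical spreading from a line source gives a 10·log₁₀(r₂/r₁) drop.
L₂ = 78.0 − 10·log₁₀(81.0/10.3) = 78.0 − 8.956 = 69.04 dB.

69.0 dB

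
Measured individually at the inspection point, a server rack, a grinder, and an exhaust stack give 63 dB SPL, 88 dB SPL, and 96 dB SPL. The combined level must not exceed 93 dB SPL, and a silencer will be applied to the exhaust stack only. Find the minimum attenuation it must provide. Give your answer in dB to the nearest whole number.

5 dB

Everything except the exhaust stack sums to 10^(63/10) + 10^(88/10) = 6.330e+08 in linear terms, 88.01 dB SPL.
To meet 93 dB SPL overall, the treated exhaust stack may contribute at most 10^(93/10) − 6.330e+08 = 1.362e+09, i.e. 91.34 dB SPL.
Required insertion loss = 96 − 91.34 = 4.66 dB.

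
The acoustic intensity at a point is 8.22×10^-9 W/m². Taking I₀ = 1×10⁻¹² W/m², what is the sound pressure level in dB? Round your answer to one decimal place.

L = 10·log₁₀(I/I₀) = 10·log₁₀(8.22×10^-9/10⁻¹²) = 10·log₁₀(8.22×10^3).
L = 10·(0.9149 + 3) = 39.15 dB.

39.1 dB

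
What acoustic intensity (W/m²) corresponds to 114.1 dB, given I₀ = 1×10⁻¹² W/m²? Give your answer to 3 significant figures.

0.257 W/m²

I/I₀ = 10^(114.1/10) = 2.57e+11, so I = 2.57e+11 × 10⁻¹² W/m².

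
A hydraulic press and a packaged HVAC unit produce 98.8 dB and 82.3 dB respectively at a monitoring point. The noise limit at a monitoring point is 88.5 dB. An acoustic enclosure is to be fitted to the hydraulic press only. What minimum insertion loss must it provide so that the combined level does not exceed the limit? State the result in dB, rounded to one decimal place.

11.5 dB

The untreated sources together contribute 10^(82.3/10) = 1.698e+08, i.e. 82.30 dB.
To meet 88.5 dB overall, the treated hydraulic press may contribute at most 10^(88.5/10) − 1.698e+08 = 5.381e+08, i.e. 87.31 dB.
Required insertion loss = 98.8 − 87.31 = 11.49 dB.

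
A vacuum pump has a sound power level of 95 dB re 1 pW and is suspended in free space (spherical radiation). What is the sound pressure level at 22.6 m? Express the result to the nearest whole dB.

The power spreads over a sphere of area 4π·r², so L_p = L_w − 10·log₁₀(4π·r²).
4π·r² = 6418 m², 10·log₁₀ of that is 38.074 dB.
L_p = 95 − 38.074 = 56.93 dB.

57 dB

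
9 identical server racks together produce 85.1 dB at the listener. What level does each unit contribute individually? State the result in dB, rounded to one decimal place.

75.6 dB

Dividing the total intensity by 9 lowers the level by 10·log₁₀ 9 = 9.542 dB: L₁ = 85.1 − 9.542.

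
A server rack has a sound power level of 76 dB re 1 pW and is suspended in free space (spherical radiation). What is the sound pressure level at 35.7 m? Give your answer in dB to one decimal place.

Free-field spherical radiation: L_p = L_w − 10·log₁₀(4π·r²), r = 35.7 m.
4π·r² = 1.602e+04 m², 10·log₁₀ of that is 42.045 dB.
L_p = 76 − 42.045 = 33.95 dB.

34.0 dB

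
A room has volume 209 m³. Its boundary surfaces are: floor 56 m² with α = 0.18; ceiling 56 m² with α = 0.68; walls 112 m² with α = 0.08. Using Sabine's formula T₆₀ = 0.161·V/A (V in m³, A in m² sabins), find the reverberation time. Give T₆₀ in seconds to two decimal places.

0.59 s

A = Σ Sᵢαᵢ = 56·0.18 + 56·0.68 + 112·0.08 = 57.12 m².
T₆₀ = 0.161 × 209 / 57.12 = 0.589 s.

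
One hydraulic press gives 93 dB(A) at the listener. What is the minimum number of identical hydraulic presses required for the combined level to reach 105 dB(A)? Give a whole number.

16

Need L₁ + 10·log₁₀ N ≥ 105, i.e. log₁₀ N ≥ 1.20.
N ≥ 10^(12.0/10) = 15.849, so N = 16.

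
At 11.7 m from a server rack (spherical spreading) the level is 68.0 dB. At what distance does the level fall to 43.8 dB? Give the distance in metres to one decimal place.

189.8 m

For a point source L₁ − L₂ = 20·log₁₀(r₂/r₁), so r₂ = r₁·10^((L₁−L₂)/20).
r₂ = 11.7·10^((68.0−43.8)/20) = 11.7·10^(24.2/20) = 189.75 m.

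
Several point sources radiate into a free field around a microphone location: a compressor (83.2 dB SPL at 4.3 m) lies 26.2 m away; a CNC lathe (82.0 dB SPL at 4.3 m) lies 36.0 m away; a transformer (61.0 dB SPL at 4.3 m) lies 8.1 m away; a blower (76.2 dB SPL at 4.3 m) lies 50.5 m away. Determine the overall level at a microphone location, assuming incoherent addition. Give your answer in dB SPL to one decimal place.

69.3 dB SPL

Propagate each source to the receiver with L = L_ref − 20·log₁₀(r/r_ref), then add intensities.
compressor: 83.2 − 20·log₁₀(26.2/4.3) = 83.2 − 15.70 = 67.50 dB SPL.
CNC lathe: 82.0 − 20·log₁₀(36.0/4.3) = 82.0 − 18.46 = 63.54 dB SPL.
transformer: 61.0 − 20·log₁₀(8.1/4.3) = 61.0 − 5.50 = 55.50 dB SPL.
blower: 76.2 − 20·log₁₀(50.5/4.3) = 76.2 − 21.40 = 54.80 dB SPL.
Σ 10^(L/10) = 8.546e+06 → L_total = 10·log₁₀(8.546e+06) = 69.32 dB SPL.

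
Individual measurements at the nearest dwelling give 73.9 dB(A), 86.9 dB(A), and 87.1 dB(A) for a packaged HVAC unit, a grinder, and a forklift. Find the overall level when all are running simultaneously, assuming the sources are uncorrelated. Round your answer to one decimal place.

Incoherent sources combine by intensity addition: L_total = 10·log₁₀(Σ 10^(L_i/10)).
Σ 10^(L/10) = 10^(73.9/10) + 10^(86.9/10) + 10^(87.1/10) = 1.027e+09.
L_total = 10·log₁₀(1.027e+09) = 90.12 dB(A).

90.1 dB(A)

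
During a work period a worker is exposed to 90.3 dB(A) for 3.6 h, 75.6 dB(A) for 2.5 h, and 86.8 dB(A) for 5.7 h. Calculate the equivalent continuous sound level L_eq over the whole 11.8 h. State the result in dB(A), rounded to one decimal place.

L_eq = 10·log₁₀[(1/T)·Σ tᵢ·10^(Lᵢ/10)] with T = 11.8 h.
Σ tᵢ·10^(Lᵢ/10) = 3.6·10^(90.3/10) + 2.5·10^(75.6/10) + 5.7·10^(86.8/10) = 6.676e+09.
L_eq = 10·log₁₀(6.676e+09/11.8) = 87.53 dB(A).

87.5 dB(A)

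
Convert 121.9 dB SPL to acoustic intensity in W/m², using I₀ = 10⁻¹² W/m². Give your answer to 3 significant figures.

1.55 W/m²

I = I₀·10^(L/10) = 10⁻¹² × 10^(121.9/10) = 10^(0.190).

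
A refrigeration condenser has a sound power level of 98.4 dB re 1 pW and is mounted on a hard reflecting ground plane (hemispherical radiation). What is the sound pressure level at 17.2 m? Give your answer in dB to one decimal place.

65.7 dB

The power spreads over a hemisphere of area 2π·r², so L_p = L_w − 10·log₁₀(2π·r²).
2π·r² = 1859 m², 10·log₁₀ of that is 32.692 dB.
L_p = 98.4 − 32.692 = 65.71 dB.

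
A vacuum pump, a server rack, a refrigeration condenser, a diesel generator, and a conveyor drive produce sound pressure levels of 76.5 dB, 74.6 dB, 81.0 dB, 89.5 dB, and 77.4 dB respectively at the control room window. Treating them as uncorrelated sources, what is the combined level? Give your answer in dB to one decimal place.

90.6 dB

Incoherent sources combine by intensity addition: L_total = 10·log₁₀(Σ 10^(L_i/10)).
Σ 10^(L/10) = 10^(76.5/10) + 10^(74.6/10) + 10^(81.0/10) + 10^(89.5/10) + 10^(77.4/10) = 1.146e+09.
L_total = 10·log₁₀(1.146e+09) = 90.59 dB.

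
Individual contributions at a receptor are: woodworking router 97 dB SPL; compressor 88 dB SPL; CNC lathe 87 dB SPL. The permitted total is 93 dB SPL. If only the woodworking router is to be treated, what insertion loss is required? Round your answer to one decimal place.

The untreated sources together contribute 10^(88/10) + 10^(87/10) = 1.132e+09, i.e. 90.54 dB SPL.
The limit corresponds to 10^(93/10) = 1.995e+09; subtracting the fixed part leaves 8.631e+08 for the woodworking router, i.e. 89.36 dB SPL.
Required insertion loss = 97 − 89.36 = 7.64 dB.

7.6 dB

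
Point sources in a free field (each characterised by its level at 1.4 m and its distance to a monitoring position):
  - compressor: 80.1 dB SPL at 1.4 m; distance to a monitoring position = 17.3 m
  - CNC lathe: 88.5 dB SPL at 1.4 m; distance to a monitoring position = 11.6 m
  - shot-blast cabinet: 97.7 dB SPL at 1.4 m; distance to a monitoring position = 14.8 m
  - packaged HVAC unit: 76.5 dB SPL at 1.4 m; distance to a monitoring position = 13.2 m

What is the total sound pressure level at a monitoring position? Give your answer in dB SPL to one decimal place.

78.1 dB SPL

Apply inverse-square spreading to bring every level to the receiver, then sum 10^(L/10).
compressor: 80.1 − 20·log₁₀(17.3/1.4) = 80.1 − 21.84 = 58.26 dB SPL.
CNC lathe: 88.5 − 20·log₁₀(11.6/1.4) = 88.5 − 18.37 = 70.13 dB SPL.
shot-blast cabinet: 97.7 − 20·log₁₀(14.8/1.4) = 97.7 − 20.48 = 77.22 dB SPL.
packaged HVAC unit: 76.5 − 20·log₁₀(13.2/1.4) = 76.5 − 19.49 = 57.01 dB SPL.
Σ 10^(L/10) = 6.418e+07 → L_total = 10·log₁₀(6.418e+07) = 78.07 dB SPL.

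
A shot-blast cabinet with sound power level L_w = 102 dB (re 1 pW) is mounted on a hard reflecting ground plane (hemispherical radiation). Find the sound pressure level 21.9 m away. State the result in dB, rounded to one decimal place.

Free-field hemispherical radiation: L_p = L_w − 10·log₁₀(2π·r²), r = 21.9 m.
2π·r² = 3013 m², 10·log₁₀ of that is 34.791 dB.
L_p = 102 − 34.791 = 67.21 dB.

67.2 dB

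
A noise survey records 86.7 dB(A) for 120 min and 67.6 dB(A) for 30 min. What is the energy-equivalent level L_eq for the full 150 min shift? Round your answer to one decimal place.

Weight each interval's intensity by its duration and average over T = 150 min:
Σ tᵢ·10^(Lᵢ/10) = 120·10^(86.7/10) + 30·10^(67.6/10) = 5.630e+10.
L_eq = 10·log₁₀(5.630e+10/150) = 85.74 dB(A).

85.7 dB(A)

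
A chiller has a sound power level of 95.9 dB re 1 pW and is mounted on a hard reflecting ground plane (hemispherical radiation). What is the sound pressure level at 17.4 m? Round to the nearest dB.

Free-field hemispherical radiation: L_p = L_w − 10·log₁₀(2π·r²), r = 17.4 m.
2π·r² = 1902 m², 10·log₁₀ of that is 32.793 dB.
L_p = 95.9 − 32.793 = 63.11 dB.

63 dB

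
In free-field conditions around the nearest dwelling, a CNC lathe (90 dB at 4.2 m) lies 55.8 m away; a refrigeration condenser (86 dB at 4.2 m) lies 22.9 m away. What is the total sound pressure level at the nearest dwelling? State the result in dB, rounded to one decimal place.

72.8 dB

Apply inverse-square spreading to bring every level to the receiver, then sum 10^(L/10).
CNC lathe: 90 − 20·log₁₀(55.8/4.2) = 90 − 22.47 = 67.53 dB.
refrigeration condenser: 86 − 20·log₁₀(22.9/4.2) = 86 − 14.73 = 71.27 dB.
Σ 10^(L/10) = 1.906e+07 → L_total = 10·log₁₀(1.906e+07) = 72.80 dB.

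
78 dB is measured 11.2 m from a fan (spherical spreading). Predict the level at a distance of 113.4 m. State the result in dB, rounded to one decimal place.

57.9 dB

Spherical spreading from a point source gives a 20·log₁₀(r₂/r₁) drop.
L₂ = 78 − 20·log₁₀(113.4/11.2) = 78 − 20.108 = 57.89 dB.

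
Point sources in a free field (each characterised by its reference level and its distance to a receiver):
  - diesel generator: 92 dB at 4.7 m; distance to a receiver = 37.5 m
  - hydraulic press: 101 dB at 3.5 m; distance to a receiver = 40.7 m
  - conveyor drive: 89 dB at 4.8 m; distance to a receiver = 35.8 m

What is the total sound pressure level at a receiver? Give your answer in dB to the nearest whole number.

81 dB

Apply inverse-square spreading to bring every level to the receiver, then sum 10^(L/10).
diesel generator: 92 − 20·log₁₀(37.5/4.7) = 92 − 18.04 = 73.96 dB.
hydraulic press: 101 − 20·log₁₀(40.7/3.5) = 101 − 21.31 = 79.69 dB.
conveyor drive: 89 − 20·log₁₀(35.8/4.8) = 89 − 17.45 = 71.55 dB.
Σ 10^(L/10) = 1.323e+08 → L_total = 10·log₁₀(1.323e+08) = 81.21 dB.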